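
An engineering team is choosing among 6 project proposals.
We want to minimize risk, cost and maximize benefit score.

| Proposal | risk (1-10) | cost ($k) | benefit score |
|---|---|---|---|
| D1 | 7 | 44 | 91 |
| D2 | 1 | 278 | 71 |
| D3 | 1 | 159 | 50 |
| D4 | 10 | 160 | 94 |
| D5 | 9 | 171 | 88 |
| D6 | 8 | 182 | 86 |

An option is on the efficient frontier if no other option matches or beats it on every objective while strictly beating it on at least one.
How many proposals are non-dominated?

4

D1: not dominated (best cost).
D2: not dominated.
D3: not dominated.
D4: not dominated (best benefit score).
D5: dominated by D1 (risk 7≤9, cost 44≤171, benefit score 91≥88).
D6: dominated by D1 (risk 7≤8, cost 44≤182, benefit score 91≥86).
Pareto-optimal: D1, D2, D3, D4 → 4.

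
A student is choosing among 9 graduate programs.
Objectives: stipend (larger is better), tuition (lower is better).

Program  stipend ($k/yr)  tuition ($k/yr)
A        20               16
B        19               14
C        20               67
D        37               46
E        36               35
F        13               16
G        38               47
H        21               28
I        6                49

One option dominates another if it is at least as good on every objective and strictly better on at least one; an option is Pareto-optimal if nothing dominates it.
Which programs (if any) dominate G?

A: worse on stipend (20 vs 38).
B: worse on stipend (19 vs 38).
C: worse on stipend (20 vs 38).
D: worse on stipend (37 vs 38).
E: worse on stipend (36 vs 38).
F: worse on stipend (13 vs 38).
H: worse on stipend (21 vs 38).
I: worse on stipend (6 vs 38).
No option dominates G.

none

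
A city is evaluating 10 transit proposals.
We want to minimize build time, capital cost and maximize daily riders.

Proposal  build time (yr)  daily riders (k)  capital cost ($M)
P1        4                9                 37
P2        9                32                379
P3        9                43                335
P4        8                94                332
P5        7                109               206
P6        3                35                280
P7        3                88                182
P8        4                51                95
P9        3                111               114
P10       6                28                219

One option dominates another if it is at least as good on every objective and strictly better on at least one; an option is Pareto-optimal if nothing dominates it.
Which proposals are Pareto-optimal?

P1: not dominated (best capital cost).
P2: dominated by P3 (build time 9≤9, daily riders 43≥32, capital cost 335≤379).
P3: dominated by P4 (build time 8≤9, daily riders 94≥43, capital cost 332≤335).
P4: dominated by P5 (build time 7≤8, daily riders 109≥94, capital cost 206≤332).
P5: dominated by P9 (build time 3≤7, daily riders 111≥109, capital cost 114≤206).
P6: dominated by P7 (build time 3≤3, daily riders 88≥35, capital cost 182≤280).
P7: dominated by P9 (build time 3≤3, daily riders 111≥88, capital cost 114≤182).
P8: not dominated.
P9: not dominated (best daily riders).
P10: dominated by P7 (build time 3≤6, daily riders 88≥28, capital cost 182≤219).

P1, P8, P9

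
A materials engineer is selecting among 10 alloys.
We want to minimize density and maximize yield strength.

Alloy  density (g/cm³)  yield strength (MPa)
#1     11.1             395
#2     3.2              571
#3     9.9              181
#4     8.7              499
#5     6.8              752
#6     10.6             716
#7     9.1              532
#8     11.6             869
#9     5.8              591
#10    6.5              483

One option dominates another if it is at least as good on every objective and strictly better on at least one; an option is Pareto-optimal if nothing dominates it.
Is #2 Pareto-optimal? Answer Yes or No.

Yes

#1: worse on density (11.1 vs 3.2).
#3: worse on density (9.9 vs 3.2).
#4: worse on density (8.7 vs 3.2).
#5: worse on density (6.8 vs 3.2).
#6: worse on density (10.6 vs 3.2).
#7: worse on density (9.1 vs 3.2).
#8: worse on density (11.6 vs 3.2).
#9: worse on density (5.8 vs 3.2).
#10: worse on density (6.5 vs 3.2).
No option is at least as good as #2 on every objective and strictly better on one.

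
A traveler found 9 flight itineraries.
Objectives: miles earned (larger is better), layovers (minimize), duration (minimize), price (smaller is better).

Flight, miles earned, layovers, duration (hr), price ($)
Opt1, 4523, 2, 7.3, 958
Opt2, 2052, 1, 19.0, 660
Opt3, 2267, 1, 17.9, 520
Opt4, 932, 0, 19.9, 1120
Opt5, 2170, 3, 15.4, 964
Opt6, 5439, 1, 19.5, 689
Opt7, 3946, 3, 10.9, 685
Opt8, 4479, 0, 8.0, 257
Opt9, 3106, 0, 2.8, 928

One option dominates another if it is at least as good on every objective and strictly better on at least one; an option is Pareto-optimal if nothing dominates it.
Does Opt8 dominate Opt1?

Opt8 vs Opt1: Opt8 is worse on miles earned (4479 vs 4523), so it does not dominate Opt1.

No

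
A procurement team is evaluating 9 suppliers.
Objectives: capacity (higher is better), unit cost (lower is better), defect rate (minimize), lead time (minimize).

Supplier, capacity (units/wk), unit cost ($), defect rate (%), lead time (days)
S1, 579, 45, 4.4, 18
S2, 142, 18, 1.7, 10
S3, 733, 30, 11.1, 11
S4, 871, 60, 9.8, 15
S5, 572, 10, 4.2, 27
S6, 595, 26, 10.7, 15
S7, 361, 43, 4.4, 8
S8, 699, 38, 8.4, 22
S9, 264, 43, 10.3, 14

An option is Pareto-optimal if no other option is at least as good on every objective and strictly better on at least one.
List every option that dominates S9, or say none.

S7: capacity 361≥264, unit cost 43≤43, defect rate 4.4≤10.3, lead time 8≤14 — dominates S9.
Others (S1, S2, S3, S4, S5, S6, S8) are each worse than S9 on at least one objective.

S7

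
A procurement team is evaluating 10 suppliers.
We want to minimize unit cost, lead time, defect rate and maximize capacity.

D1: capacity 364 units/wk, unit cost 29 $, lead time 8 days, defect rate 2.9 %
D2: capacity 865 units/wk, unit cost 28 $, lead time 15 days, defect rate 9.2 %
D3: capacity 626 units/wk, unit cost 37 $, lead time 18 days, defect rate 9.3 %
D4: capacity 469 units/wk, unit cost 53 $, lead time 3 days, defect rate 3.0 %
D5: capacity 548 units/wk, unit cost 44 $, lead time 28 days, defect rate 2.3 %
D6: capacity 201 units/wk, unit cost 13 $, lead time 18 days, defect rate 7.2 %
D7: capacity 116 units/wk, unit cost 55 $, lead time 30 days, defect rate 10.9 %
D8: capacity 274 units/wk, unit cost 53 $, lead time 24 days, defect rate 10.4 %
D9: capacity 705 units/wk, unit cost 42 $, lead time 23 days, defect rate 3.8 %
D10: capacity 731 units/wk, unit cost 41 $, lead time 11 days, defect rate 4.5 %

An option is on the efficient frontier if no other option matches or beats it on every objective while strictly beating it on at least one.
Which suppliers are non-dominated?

D1, D2, D4, D5, D6, D9, D10

D1: not dominated.
D2: not dominated (best capacity).
D3: dominated by D2 (capacity 865≥626, unit cost 28≤37, lead time 15≤18, defect rate 9.2≤9.3).
D4: not dominated (best lead time).
D5: not dominated (best defect rate).
D6: not dominated (best unit cost).
D7: dominated by D1 (capacity 364≥116, unit cost 29≤55, lead time 8≤30, defect rate 2.9≤10.9).
D8: dominated by D1 (capacity 364≥274, unit cost 29≤53, lead time 8≤24, defect rate 2.9≤10.4).
D9: not dominated.
D10: not dominated.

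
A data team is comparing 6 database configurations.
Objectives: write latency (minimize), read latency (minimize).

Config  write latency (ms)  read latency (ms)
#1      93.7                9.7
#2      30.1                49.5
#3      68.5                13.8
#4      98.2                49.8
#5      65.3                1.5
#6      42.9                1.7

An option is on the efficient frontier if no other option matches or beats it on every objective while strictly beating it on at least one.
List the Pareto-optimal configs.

#2, #5, #6

#1: dominated by #5 (write latency 65.3≤93.7, read latency 1.5≤9.7).
#2: not dominated (best write latency).
#3: dominated by #5 (write latency 65.3≤68.5, read latency 1.5≤13.8).
#4: dominated by #1 (write latency 93.7≤98.2, read latency 9.7≤49.8).
#5: not dominated (best read latency).
#6: not dominated.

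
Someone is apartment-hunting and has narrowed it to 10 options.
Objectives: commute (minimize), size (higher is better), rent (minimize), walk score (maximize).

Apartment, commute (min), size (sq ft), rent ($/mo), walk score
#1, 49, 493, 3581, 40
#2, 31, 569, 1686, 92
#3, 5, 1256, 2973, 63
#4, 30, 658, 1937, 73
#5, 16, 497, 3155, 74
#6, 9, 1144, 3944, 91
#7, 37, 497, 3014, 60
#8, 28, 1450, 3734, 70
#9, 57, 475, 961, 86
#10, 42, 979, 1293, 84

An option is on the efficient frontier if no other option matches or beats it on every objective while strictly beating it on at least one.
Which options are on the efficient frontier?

#2, #3, #4, #5, #6, #8, #9, #10

#1: dominated by #2 (commute 31≤49, size 569≥493, rent 1686≤3581, walk score 92≥40).
#2: not dominated (best walk score).
#3: not dominated (best commute).
#4: not dominated.
#5: not dominated.
#6: not dominated.
#7: dominated by #2 (commute 31≤37, size 569≥497, rent 1686≤3014, walk score 92≥60).
#8: not dominated (best size).
#9: not dominated (best rent).
#10: not dominated.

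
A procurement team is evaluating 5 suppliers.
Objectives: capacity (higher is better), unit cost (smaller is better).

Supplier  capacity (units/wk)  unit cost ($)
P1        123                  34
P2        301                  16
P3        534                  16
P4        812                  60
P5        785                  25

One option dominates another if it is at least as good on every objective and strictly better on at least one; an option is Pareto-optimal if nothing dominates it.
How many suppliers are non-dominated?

P1: dominated by P2 (capacity 301≥123, unit cost 16≤34).
P2: dominated by P3 (capacity 534≥301, unit cost 16≤16).
P3: not dominated.
P4: not dominated (best capacity).
P5: not dominated.
Pareto-optimal: P3, P4, P5 → 3.

3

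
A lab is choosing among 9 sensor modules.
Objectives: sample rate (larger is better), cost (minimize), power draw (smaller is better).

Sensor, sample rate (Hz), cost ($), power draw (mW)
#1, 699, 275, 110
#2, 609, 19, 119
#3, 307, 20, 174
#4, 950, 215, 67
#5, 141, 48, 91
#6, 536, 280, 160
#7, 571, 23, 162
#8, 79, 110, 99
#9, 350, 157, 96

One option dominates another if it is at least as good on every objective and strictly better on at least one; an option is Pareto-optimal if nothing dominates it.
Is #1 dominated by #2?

No

#2 vs #1: #2 is worse on sample rate (609 vs 699), so it does not dominate #1.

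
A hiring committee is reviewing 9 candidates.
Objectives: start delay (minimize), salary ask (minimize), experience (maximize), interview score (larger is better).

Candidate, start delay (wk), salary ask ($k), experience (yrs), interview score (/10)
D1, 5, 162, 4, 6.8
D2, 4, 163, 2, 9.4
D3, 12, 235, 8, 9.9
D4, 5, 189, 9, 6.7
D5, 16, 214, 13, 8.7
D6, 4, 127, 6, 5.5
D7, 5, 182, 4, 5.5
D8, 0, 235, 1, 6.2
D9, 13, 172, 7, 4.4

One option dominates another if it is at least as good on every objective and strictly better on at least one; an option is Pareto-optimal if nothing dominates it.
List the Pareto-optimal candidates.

D1: not dominated.
D2: not dominated.
D3: not dominated (best interview score).
D4: not dominated.
D5: not dominated (best experience).
D6: not dominated (best salary ask).
D7: dominated by D1 (start delay 5≤5, salary ask 162≤182, experience 4≥4, interview score 6.8≥5.5).
D8: not dominated (best start delay).
D9: not dominated.

D1, D2, D3, D4, D5, D6, D8, D9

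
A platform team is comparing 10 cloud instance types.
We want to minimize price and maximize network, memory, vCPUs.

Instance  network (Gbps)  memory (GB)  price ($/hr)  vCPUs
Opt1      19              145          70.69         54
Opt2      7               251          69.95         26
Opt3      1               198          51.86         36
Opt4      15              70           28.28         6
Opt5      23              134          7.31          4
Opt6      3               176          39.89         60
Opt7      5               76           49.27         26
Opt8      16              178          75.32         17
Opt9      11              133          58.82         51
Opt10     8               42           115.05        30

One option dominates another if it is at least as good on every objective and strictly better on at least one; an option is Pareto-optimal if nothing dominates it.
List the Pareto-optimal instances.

Opt1, Opt2, Opt3, Opt4, Opt5, Opt6, Opt7, Opt8, Opt9

Opt1: not dominated.
Opt2: not dominated (best memory).
Opt3: not dominated.
Opt4: not dominated.
Opt5: not dominated (best network).
Opt6: not dominated (best vCPUs).
Opt7: not dominated.
Opt8: not dominated.
Opt9: not dominated.
Opt10: dominated by Opt1 (network 19≥8, memory 145≥42, price 70.69≤115.05, vCPUs 54≥30).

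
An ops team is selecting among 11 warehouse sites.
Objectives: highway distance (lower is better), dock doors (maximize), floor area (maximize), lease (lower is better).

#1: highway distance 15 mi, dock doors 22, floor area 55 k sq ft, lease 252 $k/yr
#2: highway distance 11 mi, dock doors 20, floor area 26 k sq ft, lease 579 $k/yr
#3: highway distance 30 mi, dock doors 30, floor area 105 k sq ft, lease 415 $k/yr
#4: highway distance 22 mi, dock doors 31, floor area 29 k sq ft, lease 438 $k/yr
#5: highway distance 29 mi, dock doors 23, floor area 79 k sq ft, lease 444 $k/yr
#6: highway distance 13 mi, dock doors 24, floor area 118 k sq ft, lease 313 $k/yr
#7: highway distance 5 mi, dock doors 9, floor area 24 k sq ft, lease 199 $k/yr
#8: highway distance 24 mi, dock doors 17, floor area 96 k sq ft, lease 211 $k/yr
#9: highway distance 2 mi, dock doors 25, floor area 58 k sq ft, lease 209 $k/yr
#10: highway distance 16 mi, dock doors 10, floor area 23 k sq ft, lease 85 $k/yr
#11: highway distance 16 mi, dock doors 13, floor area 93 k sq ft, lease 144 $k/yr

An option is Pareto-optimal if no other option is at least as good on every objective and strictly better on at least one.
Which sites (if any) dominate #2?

#9

#9: highway distance 2≤11, dock doors 25≥20, floor area 58≥26, lease 209≤579 — dominates #2.
Others (#1, #3, #4, #5, #6, #7, #8, #10, #11) are each worse than #2 on at least one objective.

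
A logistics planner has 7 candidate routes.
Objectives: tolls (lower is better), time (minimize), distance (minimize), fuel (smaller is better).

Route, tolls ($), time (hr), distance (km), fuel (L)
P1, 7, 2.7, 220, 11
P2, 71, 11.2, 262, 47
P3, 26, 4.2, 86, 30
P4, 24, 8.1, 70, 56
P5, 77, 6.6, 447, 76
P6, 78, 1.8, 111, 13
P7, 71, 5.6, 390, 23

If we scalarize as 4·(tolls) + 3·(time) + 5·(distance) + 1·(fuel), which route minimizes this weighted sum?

P1: 4·7 + 3·2.7 + 5·220 + 1·11 = 1147.1
P2: 4·71 + 3·11.2 + 5·262 + 1·47 = 1674.6
P3: 4·26 + 3·4.2 + 5·86 + 1·30 = 576.6
P4: 4·24 + 3·8.1 + 5·70 + 1·56 = 526.3
P5: 4·77 + 3·6.6 + 5·447 + 1·76 = 2638.8
P6: 4·78 + 3·1.8 + 5·111 + 1·13 = 885.4
P7: 4·71 + 3·5.6 + 5·390 + 1·23 = 2273.8
Lowest: P4 at 526.3.

P4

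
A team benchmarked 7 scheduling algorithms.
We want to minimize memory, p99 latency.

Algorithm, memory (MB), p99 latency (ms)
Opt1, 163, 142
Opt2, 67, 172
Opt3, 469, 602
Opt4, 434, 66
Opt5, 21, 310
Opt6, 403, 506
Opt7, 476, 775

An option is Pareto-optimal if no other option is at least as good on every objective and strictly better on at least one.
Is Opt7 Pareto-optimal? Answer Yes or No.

No

Opt1 vs Opt7: memory 163≤476, p99 latency 142≤775 — Opt1 is at least as good on every objective and strictly better on at least one, so Opt1 dominates Opt7.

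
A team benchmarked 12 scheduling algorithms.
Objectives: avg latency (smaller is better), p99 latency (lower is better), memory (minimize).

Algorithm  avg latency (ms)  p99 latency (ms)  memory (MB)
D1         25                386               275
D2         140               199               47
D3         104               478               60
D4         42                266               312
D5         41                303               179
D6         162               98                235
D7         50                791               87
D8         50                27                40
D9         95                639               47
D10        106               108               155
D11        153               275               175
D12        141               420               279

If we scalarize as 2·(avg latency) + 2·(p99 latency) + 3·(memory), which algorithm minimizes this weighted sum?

D8

D1: 2·25 + 2·386 + 3·275 = 1647
D2: 2·140 + 2·199 + 3·47 = 819
D3: 2·104 + 2·478 + 3·60 = 1344
D4: 2·42 + 2·266 + 3·312 = 1552
D5: 2·41 + 2·303 + 3·179 = 1225
D6: 2·162 + 2·98 + 3·235 = 1225
D7: 2·50 + 2·791 + 3·87 = 1943
D8: 2·50 + 2·27 + 3·40 = 274
D9: 2·95 + 2·639 + 3·47 = 1609
D10: 2·106 + 2·108 + 3·155 = 893
D11: 2·153 + 2·275 + 3·175 = 1381
D12: 2·141 + 2·420 + 3·279 = 1959
Lowest: D8 at 274.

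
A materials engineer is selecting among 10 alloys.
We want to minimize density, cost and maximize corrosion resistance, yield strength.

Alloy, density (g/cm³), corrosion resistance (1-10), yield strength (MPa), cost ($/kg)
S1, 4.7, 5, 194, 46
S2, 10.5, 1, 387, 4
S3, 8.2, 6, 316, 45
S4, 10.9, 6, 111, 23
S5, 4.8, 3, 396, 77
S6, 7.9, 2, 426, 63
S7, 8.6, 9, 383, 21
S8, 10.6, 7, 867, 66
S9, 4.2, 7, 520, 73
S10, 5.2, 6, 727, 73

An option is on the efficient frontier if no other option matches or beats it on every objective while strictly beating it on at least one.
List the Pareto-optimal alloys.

S1: not dominated.
S2: not dominated (best cost).
S3: not dominated.
S4: dominated by S7 (density 8.6≤10.9, corrosion resistance 9≥6, yield strength 383≥111, cost 21≤23).
S5: dominated by S9 (density 4.2≤4.8, corrosion resistance 7≥3, yield strength 520≥396, cost 73≤77).
S6: not dominated.
S7: not dominated (best corrosion resistance).
S8: not dominated (best yield strength).
S9: not dominated (best density).
S10: not dominated.

S1, S2, S3, S6, S7, S8, S9, S10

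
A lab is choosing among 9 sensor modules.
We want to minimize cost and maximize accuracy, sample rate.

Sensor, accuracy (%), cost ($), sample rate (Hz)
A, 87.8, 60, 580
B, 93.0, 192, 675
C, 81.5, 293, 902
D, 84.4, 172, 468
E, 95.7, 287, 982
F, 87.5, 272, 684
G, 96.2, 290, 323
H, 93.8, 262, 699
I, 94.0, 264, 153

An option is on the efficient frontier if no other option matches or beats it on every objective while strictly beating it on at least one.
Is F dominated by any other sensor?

Yes

H vs F: accuracy 93.8≥87.5, cost 262≤272, sample rate 699≥684 — H is at least as good on every objective and strictly better on at least one, so H dominates F.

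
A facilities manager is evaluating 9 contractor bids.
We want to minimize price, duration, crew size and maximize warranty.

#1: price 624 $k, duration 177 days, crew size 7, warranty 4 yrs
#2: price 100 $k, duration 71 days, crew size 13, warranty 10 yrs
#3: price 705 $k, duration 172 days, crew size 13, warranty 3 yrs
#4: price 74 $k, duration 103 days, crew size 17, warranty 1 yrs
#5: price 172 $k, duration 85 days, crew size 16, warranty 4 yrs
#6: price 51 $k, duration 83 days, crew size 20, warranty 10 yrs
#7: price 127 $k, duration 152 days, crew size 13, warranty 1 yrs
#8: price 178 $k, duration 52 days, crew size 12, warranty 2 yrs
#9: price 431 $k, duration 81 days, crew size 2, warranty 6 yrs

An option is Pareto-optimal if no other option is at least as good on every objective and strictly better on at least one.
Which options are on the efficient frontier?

#1: dominated by #9 (price 431≤624, duration 81≤177, crew size 2≤7, warranty 6≥4).
#2: not dominated.
#3: dominated by #2 (price 100≤705, duration 71≤172, crew size 13≤13, warranty 10≥3).
#4: not dominated.
#5: dominated by #2 (price 100≤172, duration 71≤85, crew size 13≤16, warranty 10≥4).
#6: not dominated (best price).
#7: dominated by #2 (price 100≤127, duration 71≤152, crew size 13≤13, warranty 10≥1).
#8: not dominated (best duration).
#9: not dominated (best crew size).

#2, #4, #6, #8, #9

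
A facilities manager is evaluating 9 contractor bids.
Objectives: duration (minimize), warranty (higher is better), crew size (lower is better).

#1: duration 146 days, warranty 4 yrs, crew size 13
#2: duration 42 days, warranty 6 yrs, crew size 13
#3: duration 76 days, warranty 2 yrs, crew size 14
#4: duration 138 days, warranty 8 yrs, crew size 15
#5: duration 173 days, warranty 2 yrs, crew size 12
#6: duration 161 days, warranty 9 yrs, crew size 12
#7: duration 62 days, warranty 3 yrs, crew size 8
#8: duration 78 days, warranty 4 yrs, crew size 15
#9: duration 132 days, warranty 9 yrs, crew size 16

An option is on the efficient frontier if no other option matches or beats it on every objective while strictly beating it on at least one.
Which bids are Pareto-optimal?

#1: dominated by #2 (duration 42≤146, warranty 6≥4, crew size 13≤13).
#2: not dominated (best duration).
#3: dominated by #2 (duration 42≤76, warranty 6≥2, crew size 13≤14).
#4: not dominated.
#5: dominated by #6 (duration 161≤173, warranty 9≥2, crew size 12≤12).
#6: not dominated.
#7: not dominated (best crew size).
#8: dominated by #2 (duration 42≤78, warranty 6≥4, crew size 13≤15).
#9: not dominated.

#2, #4, #6, #7, #9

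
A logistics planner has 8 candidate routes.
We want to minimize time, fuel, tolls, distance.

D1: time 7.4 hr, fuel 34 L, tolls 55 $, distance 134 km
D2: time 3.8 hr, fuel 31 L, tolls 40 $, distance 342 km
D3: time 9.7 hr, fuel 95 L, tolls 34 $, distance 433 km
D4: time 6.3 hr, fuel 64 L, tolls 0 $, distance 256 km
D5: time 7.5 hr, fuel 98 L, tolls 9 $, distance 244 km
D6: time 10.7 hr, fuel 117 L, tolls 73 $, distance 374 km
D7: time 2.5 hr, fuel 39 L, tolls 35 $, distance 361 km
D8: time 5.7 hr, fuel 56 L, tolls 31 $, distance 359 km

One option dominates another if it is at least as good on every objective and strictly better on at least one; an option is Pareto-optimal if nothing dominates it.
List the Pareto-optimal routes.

D1: not dominated (best distance).
D2: not dominated (best fuel).
D3: dominated by D4 (time 6.3≤9.7, fuel 64≤95, tolls 0≤34, distance 256≤433).
D4: not dominated (best tolls).
D5: not dominated.
D6: dominated by D1 (time 7.4≤10.7, fuel 34≤117, tolls 55≤73, distance 134≤374).
D7: not dominated (best time).
D8: not dominated.

D1, D2, D4, D5, D7, D8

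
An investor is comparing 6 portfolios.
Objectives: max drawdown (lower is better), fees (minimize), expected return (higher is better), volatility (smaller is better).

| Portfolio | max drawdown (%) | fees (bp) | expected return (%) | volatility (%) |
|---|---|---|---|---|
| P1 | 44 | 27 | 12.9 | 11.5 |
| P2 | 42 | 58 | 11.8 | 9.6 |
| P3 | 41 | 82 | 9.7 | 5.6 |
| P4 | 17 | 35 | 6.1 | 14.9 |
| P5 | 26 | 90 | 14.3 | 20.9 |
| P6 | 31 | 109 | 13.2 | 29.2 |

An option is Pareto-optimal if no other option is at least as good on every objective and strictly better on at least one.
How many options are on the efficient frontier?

P1: not dominated (best fees).
P2: not dominated.
P3: not dominated (best volatility).
P4: not dominated (best max drawdown).
P5: not dominated (best expected return).
P6: dominated by P5 (max drawdown 26≤31, fees 90≤109, expected return 14.3≥13.2, volatility 20.9≤29.2).
Pareto-optimal: P1, P2, P3, P4, P5 → 5.

5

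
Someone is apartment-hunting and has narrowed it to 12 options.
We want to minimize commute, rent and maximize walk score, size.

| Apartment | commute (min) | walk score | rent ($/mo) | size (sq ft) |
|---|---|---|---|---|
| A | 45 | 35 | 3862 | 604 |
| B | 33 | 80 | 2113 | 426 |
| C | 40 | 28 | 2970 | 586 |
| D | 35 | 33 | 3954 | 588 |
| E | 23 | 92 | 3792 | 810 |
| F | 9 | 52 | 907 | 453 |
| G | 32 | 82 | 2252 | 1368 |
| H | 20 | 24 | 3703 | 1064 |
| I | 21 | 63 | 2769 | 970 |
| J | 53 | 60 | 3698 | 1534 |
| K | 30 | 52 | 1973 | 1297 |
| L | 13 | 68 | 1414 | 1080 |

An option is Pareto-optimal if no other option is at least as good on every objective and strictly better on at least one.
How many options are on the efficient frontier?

7

A: dominated by E (commute 23≤45, walk score 92≥35, rent 3792≤3862, size 810≥604).
B: not dominated.
C: dominated by G (commute 32≤40, walk score 82≥28, rent 2252≤2970, size 1368≥586).
D: dominated by E (commute 23≤35, walk score 92≥33, rent 3792≤3954, size 810≥588).
E: not dominated (best walk score).
F: not dominated (best commute).
G: not dominated.
H: dominated by L (commute 13≤20, walk score 68≥24, rent 1414≤3703, size 1080≥1064).
I: dominated by L (commute 13≤21, walk score 68≥63, rent 1414≤2769, size 1080≥970).
J: not dominated (best size).
K: not dominated.
L: not dominated.
Pareto-optimal: B, E, F, G, J, K, L → 7.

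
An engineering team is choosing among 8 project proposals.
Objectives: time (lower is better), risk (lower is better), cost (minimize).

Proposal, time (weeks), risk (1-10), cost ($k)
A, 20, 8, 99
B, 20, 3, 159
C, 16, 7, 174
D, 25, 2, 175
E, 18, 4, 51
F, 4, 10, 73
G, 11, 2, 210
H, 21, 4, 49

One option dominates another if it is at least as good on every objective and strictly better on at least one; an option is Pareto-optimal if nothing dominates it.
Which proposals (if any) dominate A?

E: time 18≤20, risk 4≤8, cost 51≤99 — dominates A.
Others (B, C, D, F, G, H) are each worse than A on at least one objective.

E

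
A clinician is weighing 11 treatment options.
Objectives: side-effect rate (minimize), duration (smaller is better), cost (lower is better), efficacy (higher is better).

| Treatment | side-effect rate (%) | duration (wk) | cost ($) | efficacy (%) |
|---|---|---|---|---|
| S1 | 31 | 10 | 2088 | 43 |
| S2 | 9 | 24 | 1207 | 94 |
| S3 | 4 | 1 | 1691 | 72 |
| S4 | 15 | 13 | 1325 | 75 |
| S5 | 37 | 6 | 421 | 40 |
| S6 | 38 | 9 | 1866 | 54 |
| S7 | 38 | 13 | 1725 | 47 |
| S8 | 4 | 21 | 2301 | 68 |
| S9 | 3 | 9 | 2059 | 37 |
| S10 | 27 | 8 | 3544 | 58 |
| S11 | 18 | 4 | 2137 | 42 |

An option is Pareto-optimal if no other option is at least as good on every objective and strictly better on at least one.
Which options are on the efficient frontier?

S1: dominated by S3 (side-effect rate 4≤31, duration 1≤10, cost 1691≤2088, efficacy 72≥43).
S2: not dominated (best efficacy).
S3: not dominated (best duration).
S4: not dominated.
S5: not dominated (best cost).
S6: dominated by S3 (side-effect rate 4≤38, duration 1≤9, cost 1691≤1866, efficacy 72≥54).
S7: dominated by S3 (side-effect rate 4≤38, duration 1≤13, cost 1691≤1725, efficacy 72≥47).
S8: dominated by S3 (side-effect rate 4≤4, duration 1≤21, cost 1691≤2301, efficacy 72≥68).
S9: not dominated (best side-effect rate).
S10: dominated by S3 (side-effect rate 4≤27, duration 1≤8, cost 1691≤3544, efficacy 72≥58).
S11: dominated by S3 (side-effect rate 4≤18, duration 1≤4, cost 1691≤2137, efficacy 72≥42).

S2, S3, S4, S5, S9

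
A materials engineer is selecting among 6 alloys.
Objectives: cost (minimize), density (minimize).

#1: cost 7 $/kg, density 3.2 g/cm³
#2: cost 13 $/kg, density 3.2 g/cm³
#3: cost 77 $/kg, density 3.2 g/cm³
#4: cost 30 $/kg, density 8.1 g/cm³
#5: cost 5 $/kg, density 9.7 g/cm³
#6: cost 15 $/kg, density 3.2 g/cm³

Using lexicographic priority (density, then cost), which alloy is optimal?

First minimize density: best is 3.2, kept {#1, #2, #3, #6}.
Then minimize cost: best is 7, kept {#1}.

#1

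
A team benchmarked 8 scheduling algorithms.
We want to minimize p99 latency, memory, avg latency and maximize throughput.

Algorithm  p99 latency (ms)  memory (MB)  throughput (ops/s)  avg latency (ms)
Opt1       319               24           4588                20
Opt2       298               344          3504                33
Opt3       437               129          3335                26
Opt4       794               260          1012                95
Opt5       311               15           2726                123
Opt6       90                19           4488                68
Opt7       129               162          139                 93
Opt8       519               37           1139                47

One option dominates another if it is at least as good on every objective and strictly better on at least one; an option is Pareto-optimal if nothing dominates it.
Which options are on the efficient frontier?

Opt1: not dominated (best throughput).
Opt2: not dominated.
Opt3: dominated by Opt1 (p99 latency 319≤437, memory 24≤129, throughput 4588≥3335, avg latency 20≤26).
Opt4: dominated by Opt1 (p99 latency 319≤794, memory 24≤260, throughput 4588≥1012, avg latency 20≤95).
Opt5: not dominated (best memory).
Opt6: not dominated (best p99 latency).
Opt7: dominated by Opt6 (p99 latency 90≤129, memory 19≤162, throughput 4488≥139, avg latency 68≤93).
Opt8: dominated by Opt1 (p99 latency 319≤519, memory 24≤37, throughput 4588≥1139, avg latency 20≤47).

Opt1, Opt2, Opt5, Opt6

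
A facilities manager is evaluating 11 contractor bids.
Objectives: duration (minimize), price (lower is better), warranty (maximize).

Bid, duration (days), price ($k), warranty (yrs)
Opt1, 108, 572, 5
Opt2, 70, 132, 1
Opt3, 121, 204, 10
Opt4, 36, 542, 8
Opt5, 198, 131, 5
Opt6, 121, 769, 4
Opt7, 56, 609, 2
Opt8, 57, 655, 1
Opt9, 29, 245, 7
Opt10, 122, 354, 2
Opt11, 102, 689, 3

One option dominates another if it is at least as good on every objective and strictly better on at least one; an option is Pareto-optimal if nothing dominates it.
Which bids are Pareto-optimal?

Opt1: dominated by Opt4 (duration 36≤108, price 542≤572, warranty 8≥5).
Opt2: not dominated.
Opt3: not dominated (best warranty).
Opt4: not dominated.
Opt5: not dominated (best price).
Opt6: dominated by Opt1 (duration 108≤121, price 572≤769, warranty 5≥4).
Opt7: dominated by Opt4 (duration 36≤56, price 542≤609, warranty 8≥2).
Opt8: dominated by Opt4 (duration 36≤57, price 542≤655, warranty 8≥1).
Opt9: not dominated (best duration).
Opt10: dominated by Opt3 (duration 121≤122, price 204≤354, warranty 10≥2).
Opt11: dominated by Opt4 (duration 36≤102, price 542≤689, warranty 8≥3).

Opt2, Opt3, Opt4, Opt5, Opt9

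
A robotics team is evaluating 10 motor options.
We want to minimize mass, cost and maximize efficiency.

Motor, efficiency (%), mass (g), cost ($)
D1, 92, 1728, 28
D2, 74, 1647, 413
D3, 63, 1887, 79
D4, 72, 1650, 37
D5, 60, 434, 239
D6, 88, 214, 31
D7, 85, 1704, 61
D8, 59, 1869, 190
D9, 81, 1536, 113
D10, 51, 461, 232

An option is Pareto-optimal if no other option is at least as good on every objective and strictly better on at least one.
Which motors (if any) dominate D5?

D6: efficiency 88≥60, mass 214≤434, cost 31≤239 — dominates D5.
Others (D1, D2, D3, D4, D7, D8, D9, D10) are each worse than D5 on at least one objective.

D6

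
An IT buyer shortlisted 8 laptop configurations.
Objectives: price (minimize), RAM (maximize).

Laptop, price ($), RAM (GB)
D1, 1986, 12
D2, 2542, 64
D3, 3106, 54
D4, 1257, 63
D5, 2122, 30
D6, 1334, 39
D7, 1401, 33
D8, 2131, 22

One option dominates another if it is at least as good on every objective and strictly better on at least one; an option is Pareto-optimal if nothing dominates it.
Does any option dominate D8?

D4 vs D8: price 1257≤2131, RAM 63≥22 — D4 is at least as good on every objective and strictly better on at least one, so D4 dominates D8.

Yes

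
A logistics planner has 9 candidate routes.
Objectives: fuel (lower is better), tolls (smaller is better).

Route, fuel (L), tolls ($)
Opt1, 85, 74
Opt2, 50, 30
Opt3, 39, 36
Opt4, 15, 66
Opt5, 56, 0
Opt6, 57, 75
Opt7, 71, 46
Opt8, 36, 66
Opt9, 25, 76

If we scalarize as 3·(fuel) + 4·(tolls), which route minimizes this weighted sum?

Opt5

Opt1: 3·85 + 4·74 = 551
Opt2: 3·50 + 4·30 = 270
Opt3: 3·39 + 4·36 = 261
Opt4: 3·15 + 4·66 = 309
Opt5: 3·56 + 4·0 = 168
Opt6: 3·57 + 4·75 = 471
Opt7: 3·71 + 4·46 = 397
Opt8: 3·36 + 4·66 = 372
Opt9: 3·25 + 4·76 = 379
Lowest: Opt5 at 168.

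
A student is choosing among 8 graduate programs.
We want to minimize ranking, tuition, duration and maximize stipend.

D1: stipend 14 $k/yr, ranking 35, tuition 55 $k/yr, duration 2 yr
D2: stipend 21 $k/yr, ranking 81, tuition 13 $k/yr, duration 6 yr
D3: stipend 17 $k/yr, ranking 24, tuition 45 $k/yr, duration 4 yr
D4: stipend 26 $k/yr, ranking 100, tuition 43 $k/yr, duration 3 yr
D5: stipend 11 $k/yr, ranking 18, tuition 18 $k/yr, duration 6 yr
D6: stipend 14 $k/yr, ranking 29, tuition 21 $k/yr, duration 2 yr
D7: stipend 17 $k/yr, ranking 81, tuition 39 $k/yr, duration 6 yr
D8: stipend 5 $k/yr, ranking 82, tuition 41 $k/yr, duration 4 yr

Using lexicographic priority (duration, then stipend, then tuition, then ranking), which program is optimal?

D6

First minimize duration: best is 2, kept {D1, D6}.
Then maximize stipend: best is 14, kept {D1, D6}.
Then minimize tuition: best is 21, kept {D6}.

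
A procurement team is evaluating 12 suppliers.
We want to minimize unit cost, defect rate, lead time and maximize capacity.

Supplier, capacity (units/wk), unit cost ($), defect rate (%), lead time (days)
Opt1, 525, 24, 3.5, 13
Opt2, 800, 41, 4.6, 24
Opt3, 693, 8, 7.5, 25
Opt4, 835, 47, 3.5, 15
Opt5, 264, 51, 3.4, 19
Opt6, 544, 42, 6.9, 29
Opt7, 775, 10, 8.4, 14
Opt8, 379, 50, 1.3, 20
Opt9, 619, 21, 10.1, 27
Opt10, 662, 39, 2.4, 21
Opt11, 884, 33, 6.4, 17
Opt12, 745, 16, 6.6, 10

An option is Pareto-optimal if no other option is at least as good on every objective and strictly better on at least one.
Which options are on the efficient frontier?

Opt1, Opt2, Opt3, Opt4, Opt5, Opt7, Opt8, Opt10, Opt11, Opt12

Opt1: not dominated.
Opt2: not dominated.
Opt3: not dominated (best unit cost).
Opt4: not dominated.
Opt5: not dominated.
Opt6: dominated by Opt2 (capacity 800≥544, unit cost 41≤42, defect rate 4.6≤6.9, lead time 24≤29).
Opt7: not dominated.
Opt8: not dominated (best defect rate).
Opt9: dominated by Opt3 (capacity 693≥619, unit cost 8≤21, defect rate 7.5≤10.1, lead time 25≤27).
Opt10: not dominated.
Opt11: not dominated (best capacity).
Opt12: not dominated (best lead time).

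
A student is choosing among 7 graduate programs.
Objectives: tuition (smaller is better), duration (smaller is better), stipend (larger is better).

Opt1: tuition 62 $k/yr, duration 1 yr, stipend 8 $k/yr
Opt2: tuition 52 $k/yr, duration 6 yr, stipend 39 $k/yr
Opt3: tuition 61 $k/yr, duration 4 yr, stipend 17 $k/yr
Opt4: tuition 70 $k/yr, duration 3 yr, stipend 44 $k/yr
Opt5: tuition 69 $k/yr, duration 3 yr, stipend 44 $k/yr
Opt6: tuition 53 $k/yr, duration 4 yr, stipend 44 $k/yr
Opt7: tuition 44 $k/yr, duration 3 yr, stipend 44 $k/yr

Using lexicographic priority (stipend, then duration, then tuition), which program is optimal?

Opt7

First maximize stipend: best is 44, kept {Opt4, Opt5, Opt6, Opt7}.
Then minimize duration: best is 3, kept {Opt4, Opt5, Opt7}.
Then minimize tuition: best is 44, kept {Opt7}.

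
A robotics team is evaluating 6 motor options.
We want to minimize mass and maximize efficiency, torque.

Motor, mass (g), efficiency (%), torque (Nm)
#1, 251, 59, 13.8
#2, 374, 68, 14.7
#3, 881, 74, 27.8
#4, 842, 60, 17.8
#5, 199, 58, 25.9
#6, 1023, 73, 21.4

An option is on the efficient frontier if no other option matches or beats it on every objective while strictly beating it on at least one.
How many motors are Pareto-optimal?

#1: not dominated.
#2: not dominated.
#3: not dominated (best efficiency).
#4: not dominated.
#5: not dominated (best mass).
#6: dominated by #3 (mass 881≤1023, efficiency 74≥73, torque 27.8≥21.4).
Pareto-optimal: #1, #2, #3, #4, #5 → 5.

5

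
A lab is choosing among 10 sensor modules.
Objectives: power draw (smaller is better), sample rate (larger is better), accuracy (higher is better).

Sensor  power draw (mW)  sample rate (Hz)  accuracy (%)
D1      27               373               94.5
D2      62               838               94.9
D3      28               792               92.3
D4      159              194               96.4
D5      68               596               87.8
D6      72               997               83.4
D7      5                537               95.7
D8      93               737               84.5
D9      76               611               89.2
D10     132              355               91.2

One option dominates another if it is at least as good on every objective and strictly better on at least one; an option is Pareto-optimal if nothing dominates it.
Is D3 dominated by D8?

No

D8 vs D3: D8 is worse on power draw (93 vs 28), so it does not dominate D3.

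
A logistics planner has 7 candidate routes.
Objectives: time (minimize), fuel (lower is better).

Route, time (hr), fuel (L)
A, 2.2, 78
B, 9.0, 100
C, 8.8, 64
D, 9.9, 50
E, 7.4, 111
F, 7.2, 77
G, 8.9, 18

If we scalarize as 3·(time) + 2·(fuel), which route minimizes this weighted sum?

A: 3·2.2 + 2·78 = 162.6
B: 3·9.0 + 2·100 = 227.0
C: 3·8.8 + 2·64 = 154.4
D: 3·9.9 + 2·50 = 129.7
E: 3·7.4 + 2·111 = 244.2
F: 3·7.2 + 2·77 = 175.6
G: 3·8.9 + 2·18 = 62.7
Lowest: G at 62.7.

G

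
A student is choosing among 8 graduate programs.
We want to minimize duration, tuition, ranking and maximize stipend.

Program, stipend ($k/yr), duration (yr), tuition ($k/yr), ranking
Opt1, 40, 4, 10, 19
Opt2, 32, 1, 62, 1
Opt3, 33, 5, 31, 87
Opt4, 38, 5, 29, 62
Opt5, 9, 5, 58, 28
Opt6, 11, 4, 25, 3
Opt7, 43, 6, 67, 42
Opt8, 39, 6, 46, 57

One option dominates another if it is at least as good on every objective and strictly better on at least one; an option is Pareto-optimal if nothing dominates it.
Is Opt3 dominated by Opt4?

Opt4 vs Opt3: stipend 38≥33, duration 5≤5, tuition 29≤31, ranking 62≤87 — Opt4 is at least as good on every objective with at least one strict improvement.

Yes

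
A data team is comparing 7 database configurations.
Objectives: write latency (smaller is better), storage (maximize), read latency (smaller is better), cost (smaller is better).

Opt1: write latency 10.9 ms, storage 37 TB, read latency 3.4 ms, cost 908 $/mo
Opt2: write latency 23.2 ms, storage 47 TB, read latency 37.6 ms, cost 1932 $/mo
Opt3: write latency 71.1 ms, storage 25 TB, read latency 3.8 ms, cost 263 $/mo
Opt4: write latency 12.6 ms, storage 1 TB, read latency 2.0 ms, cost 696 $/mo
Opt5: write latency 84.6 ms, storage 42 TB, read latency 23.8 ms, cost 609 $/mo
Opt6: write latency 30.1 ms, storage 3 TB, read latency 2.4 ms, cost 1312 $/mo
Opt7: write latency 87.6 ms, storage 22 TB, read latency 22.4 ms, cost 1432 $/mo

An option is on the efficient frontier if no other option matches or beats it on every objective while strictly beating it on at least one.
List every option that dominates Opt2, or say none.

Opt1: worse on storage (37 vs 47).
Opt3: worse on write latency (71.1 vs 23.2).
Opt4: worse on storage (1 vs 47).
Opt5: worse on write latency (84.6 vs 23.2).
Opt6: worse on write latency (30.1 vs 23.2).
Opt7: worse on write latency (87.6 vs 23.2).
No option dominates Opt2.

none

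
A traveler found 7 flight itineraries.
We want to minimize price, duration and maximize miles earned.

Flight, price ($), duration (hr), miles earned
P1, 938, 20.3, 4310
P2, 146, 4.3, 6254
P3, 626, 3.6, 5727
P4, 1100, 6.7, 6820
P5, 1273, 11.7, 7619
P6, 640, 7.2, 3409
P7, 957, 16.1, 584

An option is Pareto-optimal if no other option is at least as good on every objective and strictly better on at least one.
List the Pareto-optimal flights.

P2, P3, P4, P5

P1: dominated by P2 (price 146≤938, duration 4.3≤20.3, miles earned 6254≥4310).
P2: not dominated (best price).
P3: not dominated (best duration).
P4: not dominated.
P5: not dominated (best miles earned).
P6: dominated by P2 (price 146≤640, duration 4.3≤7.2, miles earned 6254≥3409).
P7: dominated by P2 (price 146≤957, duration 4.3≤16.1, miles earned 6254≥584).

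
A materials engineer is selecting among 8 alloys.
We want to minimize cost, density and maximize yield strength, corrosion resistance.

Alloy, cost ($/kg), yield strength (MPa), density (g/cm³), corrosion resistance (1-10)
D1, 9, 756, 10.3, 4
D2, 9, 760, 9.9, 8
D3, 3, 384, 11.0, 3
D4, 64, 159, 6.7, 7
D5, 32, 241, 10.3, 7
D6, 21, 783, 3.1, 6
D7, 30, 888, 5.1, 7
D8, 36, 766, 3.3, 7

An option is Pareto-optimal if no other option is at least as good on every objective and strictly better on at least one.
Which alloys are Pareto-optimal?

D2, D3, D6, D7, D8

D1: dominated by D2 (cost 9≤9, yield strength 760≥756, density 9.9≤10.3, corrosion resistance 8≥4).
D2: not dominated (best corrosion resistance).
D3: not dominated (best cost).
D4: dominated by D7 (cost 30≤64, yield strength 888≥159, density 5.1≤6.7, corrosion resistance 7≥7).
D5: dominated by D2 (cost 9≤32, yield strength 760≥241, density 9.9≤10.3, corrosion resistance 8≥7).
D6: not dominated (best density).
D7: not dominated (best yield strength).
D8: not dominated.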